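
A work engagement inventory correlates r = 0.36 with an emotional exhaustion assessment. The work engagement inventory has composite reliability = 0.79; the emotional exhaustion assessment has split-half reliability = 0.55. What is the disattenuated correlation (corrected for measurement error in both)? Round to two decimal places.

r_true = r_obs / √(r_xx · r_yy) = 0.36 / √(0.79 × 0.55) = 0.36 / √0.4345 = 0.36 / 0.6592 ≈ 0.55.

0.55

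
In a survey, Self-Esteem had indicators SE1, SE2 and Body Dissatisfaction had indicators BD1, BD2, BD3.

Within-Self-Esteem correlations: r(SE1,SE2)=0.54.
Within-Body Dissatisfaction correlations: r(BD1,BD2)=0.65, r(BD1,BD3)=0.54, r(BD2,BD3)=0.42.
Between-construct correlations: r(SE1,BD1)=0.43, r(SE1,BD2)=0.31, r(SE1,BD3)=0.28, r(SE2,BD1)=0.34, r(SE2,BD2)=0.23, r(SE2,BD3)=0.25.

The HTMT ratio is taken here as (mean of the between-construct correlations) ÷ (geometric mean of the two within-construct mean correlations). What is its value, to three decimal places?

Mean heterotrait r = 1.84/6 = 0.3067.
Mean within-SE = 0.54/1 = 0.5400; mean within-BD = 1.61/3 = 0.5367.
Geometric mean = √(0.5400 × 0.5367) = 0.5383.
HTMT = 0.3067 / 0.5383 = 0.570.

0.570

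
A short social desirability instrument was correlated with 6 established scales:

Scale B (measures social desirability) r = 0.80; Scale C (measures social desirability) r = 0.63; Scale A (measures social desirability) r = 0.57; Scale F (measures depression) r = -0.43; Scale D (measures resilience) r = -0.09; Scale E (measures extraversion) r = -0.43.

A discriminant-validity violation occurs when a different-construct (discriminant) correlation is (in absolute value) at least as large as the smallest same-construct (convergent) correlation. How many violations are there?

0

Convergent (same construct = social desirability): Scale B, Scale C, Scale A.
Smallest convergent = 0.57. Discriminant |r|: 0.43, 0.09, 0.43; count ≥ 0.57 → 0.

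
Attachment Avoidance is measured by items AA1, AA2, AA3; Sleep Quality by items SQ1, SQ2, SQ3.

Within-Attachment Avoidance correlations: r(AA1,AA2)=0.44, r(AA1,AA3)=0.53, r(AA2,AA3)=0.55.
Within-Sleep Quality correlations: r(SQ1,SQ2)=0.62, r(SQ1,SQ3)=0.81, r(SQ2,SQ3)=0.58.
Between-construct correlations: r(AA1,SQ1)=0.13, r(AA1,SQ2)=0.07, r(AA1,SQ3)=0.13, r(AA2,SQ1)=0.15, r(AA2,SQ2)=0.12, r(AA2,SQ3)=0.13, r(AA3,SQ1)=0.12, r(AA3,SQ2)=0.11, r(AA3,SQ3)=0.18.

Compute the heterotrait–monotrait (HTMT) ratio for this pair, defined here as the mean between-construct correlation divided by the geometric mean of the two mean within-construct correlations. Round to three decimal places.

Mean heterotrait r = 1.14/9 = 0.1267.
Mean within-AA = 1.52/3 = 0.5067; mean within-SQ = 2.01/3 = 0.6700.
Geometric mean = √(0.5067 × 0.6700) = 0.5827.
HTMT = 0.1267 / 0.5827 = 0.217.

0.217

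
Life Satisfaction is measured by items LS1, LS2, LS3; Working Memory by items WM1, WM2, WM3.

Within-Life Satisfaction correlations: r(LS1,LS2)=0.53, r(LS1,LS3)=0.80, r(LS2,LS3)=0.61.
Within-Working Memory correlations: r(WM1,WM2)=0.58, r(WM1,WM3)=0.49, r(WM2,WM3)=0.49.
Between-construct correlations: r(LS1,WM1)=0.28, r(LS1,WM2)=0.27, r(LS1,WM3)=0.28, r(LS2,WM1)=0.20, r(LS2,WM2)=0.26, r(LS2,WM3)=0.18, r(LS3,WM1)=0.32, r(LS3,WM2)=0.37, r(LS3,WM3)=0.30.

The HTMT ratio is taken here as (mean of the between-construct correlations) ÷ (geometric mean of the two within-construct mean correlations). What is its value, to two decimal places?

0.47

Between-construct mean = 2.46/9 = 0.2733.
Mean within-LS = 1.94/3 = 0.6467; mean within-WM = 1.56/3 = 0.5200.
Geometric mean = √(0.6467 × 0.5200) = 0.5799.
HTMT = 0.2733 / 0.5799 = 0.47.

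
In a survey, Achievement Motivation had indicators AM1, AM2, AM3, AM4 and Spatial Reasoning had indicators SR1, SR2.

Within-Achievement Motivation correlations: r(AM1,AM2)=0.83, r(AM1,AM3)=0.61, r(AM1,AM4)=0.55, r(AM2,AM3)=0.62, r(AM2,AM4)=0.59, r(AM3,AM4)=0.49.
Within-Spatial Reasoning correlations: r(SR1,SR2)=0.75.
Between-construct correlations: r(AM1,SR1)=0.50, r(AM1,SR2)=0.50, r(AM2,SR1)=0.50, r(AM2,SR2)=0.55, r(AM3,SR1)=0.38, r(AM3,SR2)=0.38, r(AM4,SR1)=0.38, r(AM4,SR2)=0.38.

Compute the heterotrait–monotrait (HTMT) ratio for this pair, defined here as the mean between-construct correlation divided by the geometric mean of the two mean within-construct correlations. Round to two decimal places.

0.66

Mean between = 3.57/8 = 0.4463.
Mean within-AM = 3.69/6 = 0.6150; mean within-SR = 0.75/1 = 0.7500.
Geometric mean = √(0.6150 × 0.7500) = 0.6792.
HTMT = 0.4463 / 0.6792 = 0.66.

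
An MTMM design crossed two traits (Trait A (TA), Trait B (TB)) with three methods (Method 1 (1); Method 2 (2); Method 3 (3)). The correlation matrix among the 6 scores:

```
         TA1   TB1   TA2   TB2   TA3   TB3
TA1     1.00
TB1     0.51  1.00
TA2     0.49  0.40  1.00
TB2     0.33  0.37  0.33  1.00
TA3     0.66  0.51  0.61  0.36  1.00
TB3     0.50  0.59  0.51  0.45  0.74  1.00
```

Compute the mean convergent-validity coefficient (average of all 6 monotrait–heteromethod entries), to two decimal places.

0.53

Convergent values: 0.49, 0.66, 0.61, 0.37, 0.59, 0.45; mean = 3.17/6 = 0.53.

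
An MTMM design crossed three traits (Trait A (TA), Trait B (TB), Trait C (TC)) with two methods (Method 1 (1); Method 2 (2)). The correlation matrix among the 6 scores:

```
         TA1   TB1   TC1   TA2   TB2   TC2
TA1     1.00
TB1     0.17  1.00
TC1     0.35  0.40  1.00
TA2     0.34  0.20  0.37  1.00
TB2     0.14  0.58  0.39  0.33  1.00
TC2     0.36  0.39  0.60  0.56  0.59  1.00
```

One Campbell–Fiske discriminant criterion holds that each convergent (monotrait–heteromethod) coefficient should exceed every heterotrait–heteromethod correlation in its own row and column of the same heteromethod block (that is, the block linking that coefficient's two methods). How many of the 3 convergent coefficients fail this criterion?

1

Each convergent coefficient versus the relevant comparison correlations:
TA (methods 1·2): 0.34 vs {0.14, 0.20, 0.36, 0.37} → fail.
TB (methods 1·2): 0.58 vs {0.20, 0.14, 0.39, 0.39} → pass.
TC (methods 1·2): 0.60 vs {0.37, 0.36, 0.39, 0.39} → pass.
1 of 3 fail.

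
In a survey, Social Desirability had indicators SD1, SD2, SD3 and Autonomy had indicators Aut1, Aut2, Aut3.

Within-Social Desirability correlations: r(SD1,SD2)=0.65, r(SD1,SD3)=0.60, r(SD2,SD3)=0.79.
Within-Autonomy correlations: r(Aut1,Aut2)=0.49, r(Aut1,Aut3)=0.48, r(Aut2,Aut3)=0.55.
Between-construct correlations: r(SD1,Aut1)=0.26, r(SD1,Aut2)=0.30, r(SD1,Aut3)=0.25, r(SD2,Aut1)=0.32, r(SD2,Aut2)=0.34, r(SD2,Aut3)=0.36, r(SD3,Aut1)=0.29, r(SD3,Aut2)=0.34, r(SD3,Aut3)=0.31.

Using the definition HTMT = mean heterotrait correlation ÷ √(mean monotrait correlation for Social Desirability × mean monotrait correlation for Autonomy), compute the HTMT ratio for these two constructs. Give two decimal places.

0.52

Between-construct mean = 2.77/9 = 0.3078.
Mean within-SD = 2.04/3 = 0.6800; mean within-Aut = 1.52/3 = 0.5067.
Geometric mean = √(0.6800 × 0.5067) = 0.5870.
HTMT = 0.3078 / 0.5870 = 0.52.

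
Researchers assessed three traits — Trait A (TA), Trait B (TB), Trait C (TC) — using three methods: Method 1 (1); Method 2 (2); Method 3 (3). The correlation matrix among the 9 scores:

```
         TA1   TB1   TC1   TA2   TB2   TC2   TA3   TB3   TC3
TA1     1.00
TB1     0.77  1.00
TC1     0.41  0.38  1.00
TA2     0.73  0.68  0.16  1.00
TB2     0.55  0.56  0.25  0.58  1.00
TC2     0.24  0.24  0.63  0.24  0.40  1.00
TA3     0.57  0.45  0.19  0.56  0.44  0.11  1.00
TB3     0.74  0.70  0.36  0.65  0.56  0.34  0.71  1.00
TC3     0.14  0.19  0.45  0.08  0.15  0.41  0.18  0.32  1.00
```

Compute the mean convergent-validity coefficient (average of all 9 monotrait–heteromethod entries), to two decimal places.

0.57

Convergent values: 0.73, 0.57, 0.56, 0.56, 0.70, 0.56, 0.63, 0.45, 0.41; mean = 5.17/9 = 0.57.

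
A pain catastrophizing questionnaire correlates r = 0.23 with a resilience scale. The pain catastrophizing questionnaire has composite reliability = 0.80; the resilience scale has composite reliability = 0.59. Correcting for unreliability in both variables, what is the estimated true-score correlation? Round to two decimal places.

r_true = r_obs / √(r_xx · r_yy) = 0.23 / √(0.80 × 0.59) = 0.23 / √0.4720 = 0.23 / 0.6870 ≈ 0.33.

0.33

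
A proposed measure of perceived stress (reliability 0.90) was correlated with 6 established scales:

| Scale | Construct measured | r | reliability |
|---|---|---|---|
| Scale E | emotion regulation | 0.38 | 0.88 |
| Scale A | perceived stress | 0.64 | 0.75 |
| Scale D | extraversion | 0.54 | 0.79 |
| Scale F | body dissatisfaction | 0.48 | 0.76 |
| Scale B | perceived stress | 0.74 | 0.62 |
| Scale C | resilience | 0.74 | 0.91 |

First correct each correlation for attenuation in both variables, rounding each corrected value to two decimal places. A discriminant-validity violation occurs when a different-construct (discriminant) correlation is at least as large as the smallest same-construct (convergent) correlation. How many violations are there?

Disattenuated r (r / √(r_scale · r_new)):
  Scale E (disc): 0.38 / √(0.88·0.90) = 0.43
  Scale A (conv): 0.64 / √(0.75·0.90) = 0.78
  Scale D (disc): 0.54 / √(0.79·0.90) = 0.64
  Scale F (disc): 0.48 / √(0.76·0.90) = 0.58
  Scale B (conv): 0.74 / √(0.62·0.90) = 0.99
  Scale C (disc): 0.74 / √(0.91·0.90) = 0.82
Smallest convergent = 0.78. Discriminant values: 0.43, 0.64, 0.58, 0.82; count ≥ 0.78 → 1.

1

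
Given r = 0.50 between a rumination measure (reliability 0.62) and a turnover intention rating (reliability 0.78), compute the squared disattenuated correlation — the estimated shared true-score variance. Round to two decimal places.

0.52

Disattenuated r = 0.50 / √(0.62 × 0.78) = 0.50 / 0.6954 = 0.7190.
Shared true-score variance = 0.7190² = 0.5170 ≈ 0.52.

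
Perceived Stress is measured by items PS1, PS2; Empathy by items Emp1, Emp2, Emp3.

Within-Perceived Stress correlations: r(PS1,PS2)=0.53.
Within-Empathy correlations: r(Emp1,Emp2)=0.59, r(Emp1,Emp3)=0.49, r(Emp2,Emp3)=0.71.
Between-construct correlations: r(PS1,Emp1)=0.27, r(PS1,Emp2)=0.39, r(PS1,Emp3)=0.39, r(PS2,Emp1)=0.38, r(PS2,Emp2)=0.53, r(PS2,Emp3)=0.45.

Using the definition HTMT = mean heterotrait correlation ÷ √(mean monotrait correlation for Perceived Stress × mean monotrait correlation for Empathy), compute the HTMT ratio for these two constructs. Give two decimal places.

Between-construct mean = 2.41/6 = 0.4017.
Mean within-PS = 0.53/1 = 0.5300; mean within-Emp = 1.79/3 = 0.5967.
Geometric mean = √(0.5300 × 0.5967) = 0.5624.
HTMT = 0.4017 / 0.5624 = 0.71.

0.71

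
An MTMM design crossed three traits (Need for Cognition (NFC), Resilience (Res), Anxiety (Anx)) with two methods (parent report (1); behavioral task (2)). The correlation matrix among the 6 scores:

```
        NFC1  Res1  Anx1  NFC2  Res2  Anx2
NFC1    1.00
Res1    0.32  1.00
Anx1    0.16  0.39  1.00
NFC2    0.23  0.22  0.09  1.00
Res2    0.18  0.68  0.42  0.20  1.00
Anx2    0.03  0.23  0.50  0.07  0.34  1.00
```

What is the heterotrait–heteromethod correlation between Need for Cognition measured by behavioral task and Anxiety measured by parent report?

Different traits and methods: r(NFC2, Anx1) = 0.09.

0.09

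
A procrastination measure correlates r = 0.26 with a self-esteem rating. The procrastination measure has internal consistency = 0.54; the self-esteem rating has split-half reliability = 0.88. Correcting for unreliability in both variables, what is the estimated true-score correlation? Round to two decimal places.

0.38

r_true = r_obs / √(r_xx · r_yy) = 0.26 / √(0.54 × 0.88) = 0.26 / √0.4752 = 0.26 / 0.6893 ≈ 0.38.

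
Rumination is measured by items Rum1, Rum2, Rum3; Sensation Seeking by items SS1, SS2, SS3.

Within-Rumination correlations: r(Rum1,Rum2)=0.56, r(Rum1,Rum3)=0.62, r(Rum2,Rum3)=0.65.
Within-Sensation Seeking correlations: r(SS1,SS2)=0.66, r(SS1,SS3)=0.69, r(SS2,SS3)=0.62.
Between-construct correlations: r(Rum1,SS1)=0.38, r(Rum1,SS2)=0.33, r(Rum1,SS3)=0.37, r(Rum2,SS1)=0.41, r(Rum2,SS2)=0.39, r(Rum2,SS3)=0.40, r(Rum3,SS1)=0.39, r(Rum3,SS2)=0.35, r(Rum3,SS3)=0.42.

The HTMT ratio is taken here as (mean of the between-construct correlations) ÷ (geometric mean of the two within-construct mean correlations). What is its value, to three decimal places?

0.604

Mean between = 3.44/9 = 0.3822.
Mean within-Rum = 1.83/3 = 0.6100; mean within-SS = 1.97/3 = 0.6567.
Geometric mean = √(0.6100 × 0.6567) = 0.6329.
HTMT = 0.3822 / 0.6329 = 0.604.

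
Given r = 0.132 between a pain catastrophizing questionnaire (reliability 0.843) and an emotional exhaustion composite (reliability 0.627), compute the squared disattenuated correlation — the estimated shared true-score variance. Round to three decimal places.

Disattenuated r = 0.132 / √(0.843 × 0.627) = 0.132 / 0.7270 = 0.1816.
Shared true-score variance = 0.1816² = 0.0330 ≈ 0.033.

0.033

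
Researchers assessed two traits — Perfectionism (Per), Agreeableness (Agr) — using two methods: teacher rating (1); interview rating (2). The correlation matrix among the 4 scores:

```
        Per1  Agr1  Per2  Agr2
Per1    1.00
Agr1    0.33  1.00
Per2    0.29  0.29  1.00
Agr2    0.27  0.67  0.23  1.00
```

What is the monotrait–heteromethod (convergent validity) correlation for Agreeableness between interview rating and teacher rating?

0.67

Same trait (Agr), different methods: r(Agr2, Agr1) = 0.67.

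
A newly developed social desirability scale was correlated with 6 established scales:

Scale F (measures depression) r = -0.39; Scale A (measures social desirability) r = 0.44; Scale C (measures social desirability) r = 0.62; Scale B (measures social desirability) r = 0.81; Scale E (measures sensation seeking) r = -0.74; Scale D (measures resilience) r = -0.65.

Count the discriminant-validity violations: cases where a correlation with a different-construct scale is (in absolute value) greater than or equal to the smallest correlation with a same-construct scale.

2

Convergent (same construct = social desirability): Scale A, Scale C, Scale B.
Smallest convergent = 0.44. Discriminant |r|: 0.39, 0.74, 0.65; count ≥ 0.44 → 2.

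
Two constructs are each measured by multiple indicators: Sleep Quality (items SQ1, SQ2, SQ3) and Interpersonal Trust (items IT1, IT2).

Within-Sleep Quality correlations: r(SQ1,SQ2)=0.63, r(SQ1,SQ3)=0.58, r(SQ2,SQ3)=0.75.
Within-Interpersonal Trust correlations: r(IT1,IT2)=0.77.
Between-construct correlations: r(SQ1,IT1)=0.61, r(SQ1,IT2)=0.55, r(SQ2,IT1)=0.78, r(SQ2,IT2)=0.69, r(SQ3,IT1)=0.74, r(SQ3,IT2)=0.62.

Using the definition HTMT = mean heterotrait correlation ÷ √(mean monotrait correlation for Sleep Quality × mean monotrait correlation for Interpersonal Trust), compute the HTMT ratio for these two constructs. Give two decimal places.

Mean between = 3.99/6 = 0.6650.
Mean within-SQ = 1.96/3 = 0.6533; mean within-IT = 0.77/1 = 0.7700.
Geometric mean = √(0.6533 × 0.7700) = 0.7093.
HTMT = 0.6650 / 0.7093 = 0.94.

0.94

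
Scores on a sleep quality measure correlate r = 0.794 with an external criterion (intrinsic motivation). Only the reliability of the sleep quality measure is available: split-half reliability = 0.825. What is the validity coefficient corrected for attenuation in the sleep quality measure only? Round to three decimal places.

0.874

Single correction: r_c = r_obs / √r_xx = 0.794 / √0.825 = 0.794 / 0.9083 ≈ 0.874.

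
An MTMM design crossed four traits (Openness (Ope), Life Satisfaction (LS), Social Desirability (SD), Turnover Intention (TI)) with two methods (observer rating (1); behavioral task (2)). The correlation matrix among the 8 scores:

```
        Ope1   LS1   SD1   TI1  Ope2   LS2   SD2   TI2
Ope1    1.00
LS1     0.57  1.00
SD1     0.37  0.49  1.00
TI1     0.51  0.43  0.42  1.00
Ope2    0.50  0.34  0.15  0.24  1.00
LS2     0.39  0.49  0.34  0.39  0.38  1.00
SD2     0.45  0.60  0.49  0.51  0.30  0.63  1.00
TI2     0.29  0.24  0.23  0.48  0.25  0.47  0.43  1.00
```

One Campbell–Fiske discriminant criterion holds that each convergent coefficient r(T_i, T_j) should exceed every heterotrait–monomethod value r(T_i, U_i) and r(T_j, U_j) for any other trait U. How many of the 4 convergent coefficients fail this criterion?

Each convergent coefficient versus the relevant comparison correlations:
Ope (methods 1·2): 0.50 vs {0.57, 0.38, 0.37, 0.30, 0.51, 0.25} → fail.
LS (methods 1·2): 0.49 vs {0.57, 0.38, 0.49, 0.63, 0.43, 0.47} → fail.
SD (methods 1·2): 0.49 vs {0.37, 0.30, 0.49, 0.63, 0.42, 0.43} → fail.
TI (methods 1·2): 0.48 vs {0.51, 0.25, 0.43, 0.47, 0.42, 0.43} → fail.
4 of 4 fail.

4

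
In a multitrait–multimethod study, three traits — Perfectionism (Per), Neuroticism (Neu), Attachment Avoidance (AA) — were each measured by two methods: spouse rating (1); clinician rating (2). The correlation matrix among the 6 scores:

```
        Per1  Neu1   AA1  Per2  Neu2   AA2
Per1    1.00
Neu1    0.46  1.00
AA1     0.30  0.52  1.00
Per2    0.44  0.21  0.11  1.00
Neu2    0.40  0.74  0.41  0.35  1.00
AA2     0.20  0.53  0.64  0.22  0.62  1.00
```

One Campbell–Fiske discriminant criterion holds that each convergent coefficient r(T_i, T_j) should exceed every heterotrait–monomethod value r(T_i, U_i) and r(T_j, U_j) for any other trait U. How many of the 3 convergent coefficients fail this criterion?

1

Convergent coefficients and their comparison sets:
Per (methods 1·2): 0.44 vs {0.46, 0.35, 0.30, 0.22} → fail.
Neu (methods 1·2): 0.74 vs {0.46, 0.35, 0.52, 0.62} → pass.
AA (methods 1·2): 0.64 vs {0.30, 0.22, 0.52, 0.62} → pass.
1 of 3 fail.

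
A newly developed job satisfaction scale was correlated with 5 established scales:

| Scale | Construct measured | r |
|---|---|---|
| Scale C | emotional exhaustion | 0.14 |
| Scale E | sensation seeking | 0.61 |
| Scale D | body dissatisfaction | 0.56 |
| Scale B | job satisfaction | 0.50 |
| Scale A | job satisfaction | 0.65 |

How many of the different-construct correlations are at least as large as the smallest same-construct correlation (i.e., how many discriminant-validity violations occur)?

2

Convergent (same construct = job satisfaction): Scale B, Scale A.
Smallest convergent = 0.50. Discriminant values: 0.14, 0.61, 0.56; count ≥ 0.50 → 2.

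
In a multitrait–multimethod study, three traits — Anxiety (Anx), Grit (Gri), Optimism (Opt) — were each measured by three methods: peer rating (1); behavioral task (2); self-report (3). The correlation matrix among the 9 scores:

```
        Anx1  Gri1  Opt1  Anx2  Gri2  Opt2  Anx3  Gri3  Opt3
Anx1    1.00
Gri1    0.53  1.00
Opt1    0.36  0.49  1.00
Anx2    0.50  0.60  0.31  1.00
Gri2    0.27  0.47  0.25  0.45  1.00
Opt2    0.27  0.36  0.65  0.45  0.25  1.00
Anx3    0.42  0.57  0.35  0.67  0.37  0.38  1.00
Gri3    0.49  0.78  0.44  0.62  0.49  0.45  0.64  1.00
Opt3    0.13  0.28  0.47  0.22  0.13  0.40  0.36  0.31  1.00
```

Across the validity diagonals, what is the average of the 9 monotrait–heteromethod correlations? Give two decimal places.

0.54

Convergent values: 0.50, 0.42, 0.67, 0.47, 0.78, 0.49, 0.65, 0.47, 0.40; mean = 4.85/9 = 0.54.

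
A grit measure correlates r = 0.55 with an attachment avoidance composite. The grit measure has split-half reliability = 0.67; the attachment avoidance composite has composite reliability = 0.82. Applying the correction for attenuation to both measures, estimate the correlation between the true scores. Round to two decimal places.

0.74

r_true = r_obs / √(r_xx · r_yy) = 0.55 / √(0.67 × 0.82) = 0.55 / √0.5494 = 0.55 / 0.7412 ≈ 0.74.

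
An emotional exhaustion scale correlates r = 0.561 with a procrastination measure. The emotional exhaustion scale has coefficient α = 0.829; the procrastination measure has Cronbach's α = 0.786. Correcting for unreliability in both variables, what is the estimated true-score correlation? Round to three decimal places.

r_true = r_obs / √(r_xx · r_yy) = 0.561 / √(0.829 × 0.786) = 0.561 / √0.651594 = 0.561 / 0.8072 ≈ 0.695.

0.695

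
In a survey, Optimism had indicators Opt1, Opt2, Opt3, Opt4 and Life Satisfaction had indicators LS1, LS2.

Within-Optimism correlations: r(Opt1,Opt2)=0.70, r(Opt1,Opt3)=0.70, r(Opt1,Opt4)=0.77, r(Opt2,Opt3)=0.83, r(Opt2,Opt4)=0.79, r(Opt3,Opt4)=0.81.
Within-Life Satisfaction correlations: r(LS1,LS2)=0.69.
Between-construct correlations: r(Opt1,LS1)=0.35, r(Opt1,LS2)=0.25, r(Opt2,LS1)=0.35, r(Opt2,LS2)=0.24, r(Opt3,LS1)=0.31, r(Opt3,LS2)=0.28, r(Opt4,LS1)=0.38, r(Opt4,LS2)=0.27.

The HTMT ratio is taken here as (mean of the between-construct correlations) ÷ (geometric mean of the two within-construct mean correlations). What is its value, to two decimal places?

Between-construct mean = 2.43/8 = 0.3038.
Mean within-Opt = 4.60/6 = 0.7667; mean within-LS = 0.69/1 = 0.6900.
Geometric mean = √(0.7667 × 0.6900) = 0.7273.
HTMT = 0.3038 / 0.7273 = 0.42.

0.42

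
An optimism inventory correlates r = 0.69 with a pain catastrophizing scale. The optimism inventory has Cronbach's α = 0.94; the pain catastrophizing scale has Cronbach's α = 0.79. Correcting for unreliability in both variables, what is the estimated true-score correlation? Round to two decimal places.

r_true = r_obs / √(r_xx · r_yy) = 0.69 / √(0.94 × 0.79) = 0.69 / √0.7426 = 0.69 / 0.8617 ≈ 0.80.

0.80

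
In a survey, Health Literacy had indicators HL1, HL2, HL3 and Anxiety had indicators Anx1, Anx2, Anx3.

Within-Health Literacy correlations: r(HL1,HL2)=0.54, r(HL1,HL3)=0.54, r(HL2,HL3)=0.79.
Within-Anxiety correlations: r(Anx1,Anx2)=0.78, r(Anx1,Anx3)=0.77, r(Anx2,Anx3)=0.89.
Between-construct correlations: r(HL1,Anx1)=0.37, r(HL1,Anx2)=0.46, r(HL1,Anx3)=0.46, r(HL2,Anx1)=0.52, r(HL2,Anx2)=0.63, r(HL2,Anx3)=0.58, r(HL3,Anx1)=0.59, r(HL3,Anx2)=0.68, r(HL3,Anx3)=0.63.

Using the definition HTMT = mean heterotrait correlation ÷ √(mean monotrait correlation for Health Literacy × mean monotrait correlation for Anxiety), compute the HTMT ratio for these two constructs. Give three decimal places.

Mean between = 4.92/9 = 0.5467.
Mean within-HL = 1.87/3 = 0.6233; mean within-Anx = 2.44/3 = 0.8133.
Geometric mean = √(0.6233 × 0.8133) = 0.7120.
HTMT = 0.5467 / 0.7120 = 0.768.

0.768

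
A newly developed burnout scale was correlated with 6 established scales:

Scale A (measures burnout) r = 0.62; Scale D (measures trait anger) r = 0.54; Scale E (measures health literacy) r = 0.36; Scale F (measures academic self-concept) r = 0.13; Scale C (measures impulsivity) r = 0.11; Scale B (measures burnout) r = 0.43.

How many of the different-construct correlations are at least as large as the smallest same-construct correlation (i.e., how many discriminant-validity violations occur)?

Convergent (same construct = burnout): Scale A, Scale B.
Smallest convergent = 0.43. Discriminant values: 0.54, 0.36, 0.13, 0.11; count ≥ 0.43 → 1.

1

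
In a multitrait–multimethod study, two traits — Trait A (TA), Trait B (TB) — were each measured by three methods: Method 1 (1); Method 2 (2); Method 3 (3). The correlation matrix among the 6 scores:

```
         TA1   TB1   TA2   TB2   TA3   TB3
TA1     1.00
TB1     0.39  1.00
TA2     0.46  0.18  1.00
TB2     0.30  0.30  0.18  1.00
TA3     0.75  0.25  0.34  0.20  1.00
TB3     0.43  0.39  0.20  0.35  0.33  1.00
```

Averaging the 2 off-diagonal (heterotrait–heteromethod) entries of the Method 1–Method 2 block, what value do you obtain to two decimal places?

HTHM values (method 1 × method 2): 0.30, 0.18; mean = 0.48/2 = 0.24.

0.24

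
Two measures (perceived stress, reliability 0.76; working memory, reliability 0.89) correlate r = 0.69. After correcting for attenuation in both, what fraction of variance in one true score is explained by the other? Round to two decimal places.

0.70

Disattenuated r = 0.69 / √(0.76 × 0.89) = 0.69 / 0.8224 = 0.8390.
Shared true-score variance = 0.8390² = 0.7039 ≈ 0.70.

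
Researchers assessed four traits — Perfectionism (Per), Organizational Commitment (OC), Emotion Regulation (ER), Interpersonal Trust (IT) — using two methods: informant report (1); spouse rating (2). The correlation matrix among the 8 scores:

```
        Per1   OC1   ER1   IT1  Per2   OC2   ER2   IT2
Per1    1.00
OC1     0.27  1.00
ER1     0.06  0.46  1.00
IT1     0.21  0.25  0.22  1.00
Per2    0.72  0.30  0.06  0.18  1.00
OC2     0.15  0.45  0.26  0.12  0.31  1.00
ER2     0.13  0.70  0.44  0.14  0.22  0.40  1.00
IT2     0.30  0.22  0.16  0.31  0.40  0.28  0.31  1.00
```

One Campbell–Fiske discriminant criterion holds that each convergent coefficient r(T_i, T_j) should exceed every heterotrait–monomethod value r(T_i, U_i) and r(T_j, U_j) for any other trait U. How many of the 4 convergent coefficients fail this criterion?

Each convergent coefficient versus the relevant comparison correlations:
Per (methods 1·2): 0.72 vs {0.27, 0.31, 0.06, 0.22, 0.21, 0.40} → pass.
OC (methods 1·2): 0.45 vs {0.27, 0.31, 0.46, 0.40, 0.25, 0.28} → fail.
ER (methods 1·2): 0.44 vs {0.06, 0.22, 0.46, 0.40, 0.22, 0.31} → fail.
IT (methods 1·2): 0.31 vs {0.21, 0.40, 0.25, 0.28, 0.22, 0.31} → fail.
3 of 4 fail.

3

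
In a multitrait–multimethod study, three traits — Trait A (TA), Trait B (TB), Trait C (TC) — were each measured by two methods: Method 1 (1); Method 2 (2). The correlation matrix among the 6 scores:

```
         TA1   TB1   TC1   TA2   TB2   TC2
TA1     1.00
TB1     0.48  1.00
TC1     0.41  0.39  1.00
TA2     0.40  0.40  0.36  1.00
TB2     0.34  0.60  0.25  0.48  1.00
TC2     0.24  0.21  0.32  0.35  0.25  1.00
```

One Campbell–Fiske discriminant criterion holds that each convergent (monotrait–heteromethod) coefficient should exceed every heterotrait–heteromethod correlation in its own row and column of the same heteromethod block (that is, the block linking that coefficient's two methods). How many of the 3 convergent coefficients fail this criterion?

2

Each convergent coefficient versus the relevant comparison correlations:
TA (methods 1·2): 0.40 vs {0.34, 0.40, 0.24, 0.36} → fail.
TB (methods 1·2): 0.60 vs {0.40, 0.34, 0.21, 0.25} → pass.
TC (methods 1·2): 0.32 vs {0.36, 0.24, 0.25, 0.21} → fail.
2 of 3 fail.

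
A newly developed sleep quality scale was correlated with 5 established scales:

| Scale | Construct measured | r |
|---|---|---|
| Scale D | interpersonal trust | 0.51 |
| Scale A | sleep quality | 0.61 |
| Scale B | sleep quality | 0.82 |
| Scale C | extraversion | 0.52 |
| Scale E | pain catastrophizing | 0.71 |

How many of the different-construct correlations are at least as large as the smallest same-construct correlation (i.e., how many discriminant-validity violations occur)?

Convergent (same construct = sleep quality): Scale A, Scale B.
Smallest convergent = 0.61. Discriminant values: 0.51, 0.52, 0.71; count ≥ 0.61 → 1.

1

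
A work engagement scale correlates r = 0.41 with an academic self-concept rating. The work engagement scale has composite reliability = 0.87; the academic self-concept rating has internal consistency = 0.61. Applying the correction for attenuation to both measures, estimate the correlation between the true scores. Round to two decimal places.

0.56

r_true = r_obs / √(r_xx · r_yy) = 0.41 / √(0.87 × 0.61) = 0.41 / √0.5307 = 0.41 / 0.7285 ≈ 0.56.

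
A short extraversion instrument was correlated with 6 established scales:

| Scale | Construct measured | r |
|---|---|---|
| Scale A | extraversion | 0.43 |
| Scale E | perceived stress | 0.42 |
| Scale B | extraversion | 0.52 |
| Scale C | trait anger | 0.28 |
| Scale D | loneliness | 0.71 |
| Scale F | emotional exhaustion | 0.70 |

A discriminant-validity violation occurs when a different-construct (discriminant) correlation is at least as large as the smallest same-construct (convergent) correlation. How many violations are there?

2

Convergent (same construct = extraversion): Scale A, Scale B.
Smallest convergent = 0.43. Discriminant values: 0.42, 0.28, 0.71, 0.70; count ≥ 0.43 → 2.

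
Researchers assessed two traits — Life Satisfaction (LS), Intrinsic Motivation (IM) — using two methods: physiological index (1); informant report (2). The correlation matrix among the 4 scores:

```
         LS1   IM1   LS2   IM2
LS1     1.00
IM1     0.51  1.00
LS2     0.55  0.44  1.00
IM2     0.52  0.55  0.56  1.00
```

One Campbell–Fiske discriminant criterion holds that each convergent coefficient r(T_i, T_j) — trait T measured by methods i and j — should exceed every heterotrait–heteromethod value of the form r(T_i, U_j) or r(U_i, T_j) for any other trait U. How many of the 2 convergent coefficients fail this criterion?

Each convergent coefficient versus the relevant comparison correlations:
LS (methods 1·2): 0.55 vs {0.52, 0.44} → pass.
IM (methods 1·2): 0.55 vs {0.44, 0.52} → pass.
0 of 2 fail.

0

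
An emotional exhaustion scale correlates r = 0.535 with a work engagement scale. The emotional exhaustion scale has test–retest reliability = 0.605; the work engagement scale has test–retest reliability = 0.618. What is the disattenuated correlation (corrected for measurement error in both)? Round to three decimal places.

r_true = r_obs / √(r_xx · r_yy) = 0.535 / √(0.605 × 0.618) = 0.535 / √0.373890 = 0.535 / 0.6115 ≈ 0.875.

0.875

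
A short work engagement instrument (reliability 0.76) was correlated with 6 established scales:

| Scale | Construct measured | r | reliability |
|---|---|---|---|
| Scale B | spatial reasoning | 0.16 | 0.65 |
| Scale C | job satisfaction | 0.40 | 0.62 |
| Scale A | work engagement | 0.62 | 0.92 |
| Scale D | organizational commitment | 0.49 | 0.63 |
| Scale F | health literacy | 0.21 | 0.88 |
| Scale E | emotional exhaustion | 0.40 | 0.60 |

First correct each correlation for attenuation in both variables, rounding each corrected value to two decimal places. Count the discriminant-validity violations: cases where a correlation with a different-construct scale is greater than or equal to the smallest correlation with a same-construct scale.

0

Disattenuated r (r / √(r_scale · r_new)):
  Scale B (disc): 0.16 / √(0.65·0.76) = 0.23
  Scale C (disc): 0.40 / √(0.62·0.76) = 0.58
  Scale A (conv): 0.62 / √(0.92·0.76) = 0.74
  Scale D (disc): 0.49 / √(0.63·0.76) = 0.71
  Scale F (disc): 0.21 / √(0.88·0.76) = 0.26
  Scale E (disc): 0.40 / √(0.60·0.76) = 0.59
Smallest convergent = 0.74. Discriminant values: 0.23, 0.58, 0.71, 0.26, 0.59; count ≥ 0.74 → 0.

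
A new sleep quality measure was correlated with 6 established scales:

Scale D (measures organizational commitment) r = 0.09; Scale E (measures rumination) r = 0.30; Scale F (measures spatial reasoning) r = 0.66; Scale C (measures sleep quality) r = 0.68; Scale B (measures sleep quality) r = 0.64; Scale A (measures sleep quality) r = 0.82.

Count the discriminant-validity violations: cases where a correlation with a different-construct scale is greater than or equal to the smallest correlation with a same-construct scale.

1

Convergent (same construct = sleep quality): Scale C, Scale B, Scale A.
Smallest convergent = 0.64. Discriminant values: 0.09, 0.30, 0.66; count ≥ 0.64 → 1.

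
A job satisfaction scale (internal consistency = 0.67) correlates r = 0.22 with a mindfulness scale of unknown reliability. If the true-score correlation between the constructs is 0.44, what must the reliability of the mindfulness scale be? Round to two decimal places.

r_true = r_obs / √(r_xx · r_yy) ⇒ 0.44 = 0.22 / √(0.67 · r_yy).
√(0.67 · r_yy) = 0.22 / 0.44 = 0.5000; 0.67 · r_yy = 0.2500; r_yy = 0.2500 / 0.67 ≈ 0.37.

0.37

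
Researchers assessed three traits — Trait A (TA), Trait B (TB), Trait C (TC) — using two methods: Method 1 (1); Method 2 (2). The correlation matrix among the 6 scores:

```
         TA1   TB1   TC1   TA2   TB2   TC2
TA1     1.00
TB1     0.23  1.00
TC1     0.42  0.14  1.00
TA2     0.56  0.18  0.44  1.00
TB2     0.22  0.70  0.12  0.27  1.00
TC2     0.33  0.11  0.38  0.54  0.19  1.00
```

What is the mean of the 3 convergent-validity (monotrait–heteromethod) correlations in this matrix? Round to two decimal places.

0.55

Convergent values: 0.56, 0.70, 0.38; mean = 1.64/3 = 0.55.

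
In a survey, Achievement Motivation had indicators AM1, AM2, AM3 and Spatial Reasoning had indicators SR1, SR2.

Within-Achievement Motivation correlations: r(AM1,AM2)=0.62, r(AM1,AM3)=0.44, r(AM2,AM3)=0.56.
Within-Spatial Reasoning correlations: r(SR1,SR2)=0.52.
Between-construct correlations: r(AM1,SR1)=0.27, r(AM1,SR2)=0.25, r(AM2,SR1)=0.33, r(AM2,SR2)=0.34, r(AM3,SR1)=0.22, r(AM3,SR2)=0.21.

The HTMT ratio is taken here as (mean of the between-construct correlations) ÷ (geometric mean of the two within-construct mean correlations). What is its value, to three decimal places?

Mean between = 1.62/6 = 0.2700.
Mean within-AM = 1.62/3 = 0.5400; mean within-SR = 0.52/1 = 0.5200.
Geometric mean = √(0.5400 × 0.5200) = 0.5299.
HTMT = 0.2700 / 0.5299 = 0.510.

0.510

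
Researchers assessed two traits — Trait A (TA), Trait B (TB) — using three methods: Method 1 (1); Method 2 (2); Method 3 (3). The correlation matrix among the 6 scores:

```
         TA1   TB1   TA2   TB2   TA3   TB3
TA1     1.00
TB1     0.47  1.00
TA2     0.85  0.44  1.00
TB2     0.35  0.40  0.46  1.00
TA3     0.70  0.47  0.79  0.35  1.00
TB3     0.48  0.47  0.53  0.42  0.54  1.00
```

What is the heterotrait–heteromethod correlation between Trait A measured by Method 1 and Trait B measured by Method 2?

Different traits and methods: r(TA1, TB2) = 0.35.

0.35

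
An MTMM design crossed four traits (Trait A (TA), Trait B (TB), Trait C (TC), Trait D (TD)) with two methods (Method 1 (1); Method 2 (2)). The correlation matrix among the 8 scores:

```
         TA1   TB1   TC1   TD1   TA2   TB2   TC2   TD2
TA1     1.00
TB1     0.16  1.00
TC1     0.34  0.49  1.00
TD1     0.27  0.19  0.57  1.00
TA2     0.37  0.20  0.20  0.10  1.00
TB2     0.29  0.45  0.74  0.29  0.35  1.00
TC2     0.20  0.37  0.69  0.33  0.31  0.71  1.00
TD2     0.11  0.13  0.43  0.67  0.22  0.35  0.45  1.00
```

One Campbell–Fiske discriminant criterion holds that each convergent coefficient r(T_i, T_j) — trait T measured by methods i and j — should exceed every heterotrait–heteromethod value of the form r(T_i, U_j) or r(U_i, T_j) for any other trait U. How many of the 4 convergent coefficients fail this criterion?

2

Checking each validity diagonal entry against its comparison values:
TA (methods 1·2): 0.37 vs {0.29, 0.20, 0.20, 0.20, 0.11, 0.10} → pass.
TB (methods 1·2): 0.45 vs {0.20, 0.29, 0.37, 0.74, 0.13, 0.29} → fail.
TC (methods 1·2): 0.69 vs {0.20, 0.20, 0.74, 0.37, 0.43, 0.33} → fail.
TD (methods 1·2): 0.67 vs {0.10, 0.11, 0.29, 0.13, 0.33, 0.43} → pass.
2 of 4 fail.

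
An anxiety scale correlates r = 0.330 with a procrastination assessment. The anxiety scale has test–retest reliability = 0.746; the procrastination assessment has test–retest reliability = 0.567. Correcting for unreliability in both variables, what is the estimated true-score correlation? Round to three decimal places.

0.507

r_true = r_obs / √(r_xx · r_yy) = 0.330 / √(0.746 × 0.567) = 0.330 / √0.422982 = 0.330 / 0.6504 ≈ 0.507.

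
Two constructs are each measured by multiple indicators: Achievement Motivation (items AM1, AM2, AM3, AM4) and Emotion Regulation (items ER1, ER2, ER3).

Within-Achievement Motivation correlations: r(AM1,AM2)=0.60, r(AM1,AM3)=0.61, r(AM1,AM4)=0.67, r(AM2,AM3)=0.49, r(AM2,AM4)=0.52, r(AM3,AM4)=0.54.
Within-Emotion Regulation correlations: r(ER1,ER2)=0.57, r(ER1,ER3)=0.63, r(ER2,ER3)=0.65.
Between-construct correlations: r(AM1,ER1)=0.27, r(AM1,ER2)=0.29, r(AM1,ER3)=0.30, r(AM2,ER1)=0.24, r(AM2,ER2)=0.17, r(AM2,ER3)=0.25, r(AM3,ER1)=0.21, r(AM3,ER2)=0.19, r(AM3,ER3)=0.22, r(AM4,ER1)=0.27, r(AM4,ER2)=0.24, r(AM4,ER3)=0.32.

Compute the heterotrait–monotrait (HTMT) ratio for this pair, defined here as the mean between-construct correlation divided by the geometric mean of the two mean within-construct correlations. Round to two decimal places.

Mean between = 2.97/12 = 0.2475.
Mean within-AM = 3.43/6 = 0.5717; mean within-ER = 1.85/3 = 0.6167.
Geometric mean = √(0.5717 × 0.6167) = 0.5938.
HTMT = 0.2475 / 0.5938 = 0.42.

0.42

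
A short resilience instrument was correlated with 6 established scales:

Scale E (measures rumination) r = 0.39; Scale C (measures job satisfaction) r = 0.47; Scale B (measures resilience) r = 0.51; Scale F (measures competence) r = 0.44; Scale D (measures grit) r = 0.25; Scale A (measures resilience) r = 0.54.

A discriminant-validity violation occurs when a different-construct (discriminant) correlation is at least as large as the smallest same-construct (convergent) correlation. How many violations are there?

Convergent (same construct = resilience): Scale B, Scale A.
Smallest convergent = 0.51. Discriminant values: 0.39, 0.47, 0.44, 0.25; count ≥ 0.51 → 0.

0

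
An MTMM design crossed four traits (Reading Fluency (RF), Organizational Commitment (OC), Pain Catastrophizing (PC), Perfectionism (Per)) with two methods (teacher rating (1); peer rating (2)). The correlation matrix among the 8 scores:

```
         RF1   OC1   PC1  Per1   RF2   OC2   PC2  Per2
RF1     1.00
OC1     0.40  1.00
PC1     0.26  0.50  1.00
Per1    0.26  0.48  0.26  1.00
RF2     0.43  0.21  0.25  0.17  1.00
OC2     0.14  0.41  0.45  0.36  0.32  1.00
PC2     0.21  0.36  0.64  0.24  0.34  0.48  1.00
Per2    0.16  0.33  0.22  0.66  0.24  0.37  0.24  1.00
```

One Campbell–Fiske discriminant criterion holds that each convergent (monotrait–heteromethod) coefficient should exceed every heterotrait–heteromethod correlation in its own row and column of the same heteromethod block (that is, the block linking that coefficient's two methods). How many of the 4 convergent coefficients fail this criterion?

Each convergent coefficient versus the relevant comparison correlations:
RF (methods 1·2): 0.43 vs {0.14, 0.21, 0.21, 0.25, 0.16, 0.17} → pass.
OC (methods 1·2): 0.41 vs {0.21, 0.14, 0.36, 0.45, 0.33, 0.36} → fail.
PC (methods 1·2): 0.64 vs {0.25, 0.21, 0.45, 0.36, 0.22, 0.24} → pass.
Per (methods 1·2): 0.66 vs {0.17, 0.16, 0.36, 0.33, 0.24, 0.22} → pass.
1 of 4 fail.

1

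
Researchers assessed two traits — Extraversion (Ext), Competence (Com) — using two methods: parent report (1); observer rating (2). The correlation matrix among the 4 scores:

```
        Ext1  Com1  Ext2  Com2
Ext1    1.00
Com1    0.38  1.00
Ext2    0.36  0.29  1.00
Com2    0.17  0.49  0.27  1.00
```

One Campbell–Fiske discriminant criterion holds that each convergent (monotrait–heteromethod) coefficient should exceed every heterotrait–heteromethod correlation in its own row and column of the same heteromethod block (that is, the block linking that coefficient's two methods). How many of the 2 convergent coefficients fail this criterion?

0

Convergent coefficients and their comparison sets:
Ext (methods 1·2): 0.36 vs {0.17, 0.29} → pass.
Com (methods 1·2): 0.49 vs {0.29, 0.17} → pass.
0 of 2 fail.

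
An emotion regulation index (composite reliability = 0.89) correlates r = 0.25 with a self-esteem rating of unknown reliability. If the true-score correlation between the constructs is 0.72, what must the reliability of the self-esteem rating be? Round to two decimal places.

r_true = r_obs / √(r_xx · r_yy) ⇒ 0.72 = 0.25 / √(0.89 · r_yy).
√(0.89 · r_yy) = 0.25 / 0.72 = 0.3472; 0.89 · r_yy = 0.1205; r_yy = 0.1205 / 0.89 ≈ 0.14.

0.14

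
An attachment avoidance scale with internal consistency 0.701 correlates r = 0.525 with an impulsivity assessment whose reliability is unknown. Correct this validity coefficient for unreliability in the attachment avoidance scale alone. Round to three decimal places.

Single correction: r_c = r_obs / √r_xx = 0.525 / √0.701 = 0.525 / 0.8373 ≈ 0.627.

0.627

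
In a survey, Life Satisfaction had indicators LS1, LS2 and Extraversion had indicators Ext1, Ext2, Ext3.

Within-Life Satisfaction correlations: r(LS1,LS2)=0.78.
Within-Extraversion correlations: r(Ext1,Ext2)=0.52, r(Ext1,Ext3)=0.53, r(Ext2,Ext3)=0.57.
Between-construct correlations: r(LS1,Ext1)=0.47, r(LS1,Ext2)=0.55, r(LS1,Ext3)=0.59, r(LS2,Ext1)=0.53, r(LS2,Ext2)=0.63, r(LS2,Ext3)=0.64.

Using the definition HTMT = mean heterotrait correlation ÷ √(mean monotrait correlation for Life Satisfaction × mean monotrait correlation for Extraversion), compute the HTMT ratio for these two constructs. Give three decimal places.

0.876

Between-construct mean = 3.41/6 = 0.5683.
Mean within-LS = 0.78/1 = 0.7800; mean within-Ext = 1.62/3 = 0.5400.
Geometric mean = √(0.7800 × 0.5400) = 0.6490.
HTMT = 0.5683 / 0.6490 = 0.876.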